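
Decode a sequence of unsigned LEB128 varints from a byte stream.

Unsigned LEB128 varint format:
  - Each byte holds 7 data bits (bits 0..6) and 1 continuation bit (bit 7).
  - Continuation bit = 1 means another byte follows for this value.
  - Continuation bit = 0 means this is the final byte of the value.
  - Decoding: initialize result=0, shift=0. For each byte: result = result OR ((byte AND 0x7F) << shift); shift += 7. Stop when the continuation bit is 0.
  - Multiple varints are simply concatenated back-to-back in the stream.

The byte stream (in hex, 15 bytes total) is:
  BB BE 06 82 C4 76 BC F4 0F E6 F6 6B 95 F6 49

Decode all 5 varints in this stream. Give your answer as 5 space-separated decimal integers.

Answer: 106299 1942018 260668 1768294 1211157

Derivation:
  byte[0]=0xBB cont=1 payload=0x3B=59: acc |= 59<<0 -> acc=59 shift=7
  byte[1]=0xBE cont=1 payload=0x3E=62: acc |= 62<<7 -> acc=7995 shift=14
  byte[2]=0x06 cont=0 payload=0x06=6: acc |= 6<<14 -> acc=106299 shift=21 [end]
Varint 1: bytes[0:3] = BB BE 06 -> value 106299 (3 byte(s))
  byte[3]=0x82 cont=1 payload=0x02=2: acc |= 2<<0 -> acc=2 shift=7
  byte[4]=0xC4 cont=1 payload=0x44=68: acc |= 68<<7 -> acc=8706 shift=14
  byte[5]=0x76 cont=0 payload=0x76=118: acc |= 118<<14 -> acc=1942018 shift=21 [end]
Varint 2: bytes[3:6] = 82 C4 76 -> value 1942018 (3 byte(s))
  byte[6]=0xBC cont=1 payload=0x3C=60: acc |= 60<<0 -> acc=60 shift=7
  byte[7]=0xF4 cont=1 payload=0x74=116: acc |= 116<<7 -> acc=14908 shift=14
  byte[8]=0x0F cont=0 payload=0x0F=15: acc |= 15<<14 -> acc=260668 shift=21 [end]
Varint 3: bytes[6:9] = BC F4 0F -> value 260668 (3 byte(s))
  byte[9]=0xE6 cont=1 payload=0x66=102: acc |= 102<<0 -> acc=102 shift=7
  byte[10]=0xF6 cont=1 payload=0x76=118: acc |= 118<<7 -> acc=15206 shift=14
  byte[11]=0x6B cont=0 payload=0x6B=107: acc |= 107<<14 -> acc=1768294 shift=21 [end]
Varint 4: bytes[9:12] = E6 F6 6B -> value 1768294 (3 byte(s))
  byte[12]=0x95 cont=1 payload=0x15=21: acc |= 21<<0 -> acc=21 shift=7
  byte[13]=0xF6 cont=1 payload=0x76=118: acc |= 118<<7 -> acc=15125 shift=14
  byte[14]=0x49 cont=0 payload=0x49=73: acc |= 73<<14 -> acc=1211157 shift=21 [end]
Varint 5: bytes[12:15] = 95 F6 49 -> value 1211157 (3 byte(s))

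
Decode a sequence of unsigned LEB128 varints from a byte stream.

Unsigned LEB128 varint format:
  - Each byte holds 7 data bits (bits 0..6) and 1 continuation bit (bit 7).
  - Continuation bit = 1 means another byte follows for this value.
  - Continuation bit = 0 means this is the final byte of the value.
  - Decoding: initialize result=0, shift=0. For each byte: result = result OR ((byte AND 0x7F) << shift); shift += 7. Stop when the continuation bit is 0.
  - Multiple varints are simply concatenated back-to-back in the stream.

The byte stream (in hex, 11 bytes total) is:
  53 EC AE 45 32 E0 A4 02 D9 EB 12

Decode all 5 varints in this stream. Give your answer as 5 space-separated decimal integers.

  byte[0]=0x53 cont=0 payload=0x53=83: acc |= 83<<0 -> acc=83 shift=7 [end]
Varint 1: bytes[0:1] = 53 -> value 83 (1 byte(s))
  byte[1]=0xEC cont=1 payload=0x6C=108: acc |= 108<<0 -> acc=108 shift=7
  byte[2]=0xAE cont=1 payload=0x2E=46: acc |= 46<<7 -> acc=5996 shift=14
  byte[3]=0x45 cont=0 payload=0x45=69: acc |= 69<<14 -> acc=1136492 shift=21 [end]
Varint 2: bytes[1:4] = EC AE 45 -> value 1136492 (3 byte(s))
  byte[4]=0x32 cont=0 payload=0x32=50: acc |= 50<<0 -> acc=50 shift=7 [end]
Varint 3: bytes[4:5] = 32 -> value 50 (1 byte(s))
  byte[5]=0xE0 cont=1 payload=0x60=96: acc |= 96<<0 -> acc=96 shift=7
  byte[6]=0xA4 cont=1 payload=0x24=36: acc |= 36<<7 -> acc=4704 shift=14
  byte[7]=0x02 cont=0 payload=0x02=2: acc |= 2<<14 -> acc=37472 shift=21 [end]
Varint 4: bytes[5:8] = E0 A4 02 -> value 37472 (3 byte(s))
  byte[8]=0xD9 cont=1 payload=0x59=89: acc |= 89<<0 -> acc=89 shift=7
  byte[9]=0xEB cont=1 payload=0x6B=107: acc |= 107<<7 -> acc=13785 shift=14
  byte[10]=0x12 cont=0 payload=0x12=18: acc |= 18<<14 -> acc=308697 shift=21 [end]
Varint 5: bytes[8:11] = D9 EB 12 -> value 308697 (3 byte(s))

Answer: 83 1136492 50 37472 308697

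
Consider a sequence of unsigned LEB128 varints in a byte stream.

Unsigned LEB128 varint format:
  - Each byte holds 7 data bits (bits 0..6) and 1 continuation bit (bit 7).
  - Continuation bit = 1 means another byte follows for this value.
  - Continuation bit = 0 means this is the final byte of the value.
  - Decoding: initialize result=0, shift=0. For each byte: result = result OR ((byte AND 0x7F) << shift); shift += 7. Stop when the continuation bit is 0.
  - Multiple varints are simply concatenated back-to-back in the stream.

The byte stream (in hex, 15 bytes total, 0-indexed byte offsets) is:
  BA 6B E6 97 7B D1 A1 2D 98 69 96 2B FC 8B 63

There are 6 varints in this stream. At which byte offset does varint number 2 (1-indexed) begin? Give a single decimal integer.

Answer: 2

Derivation:
  byte[0]=0xBA cont=1 payload=0x3A=58: acc |= 58<<0 -> acc=58 shift=7
  byte[1]=0x6B cont=0 payload=0x6B=107: acc |= 107<<7 -> acc=13754 shift=14 [end]
Varint 1: bytes[0:2] = BA 6B -> value 13754 (2 byte(s))
  byte[2]=0xE6 cont=1 payload=0x66=102: acc |= 102<<0 -> acc=102 shift=7
  byte[3]=0x97 cont=1 payload=0x17=23: acc |= 23<<7 -> acc=3046 shift=14
  byte[4]=0x7B cont=0 payload=0x7B=123: acc |= 123<<14 -> acc=2018278 shift=21 [end]
Varint 2: bytes[2:5] = E6 97 7B -> value 2018278 (3 byte(s))
  byte[5]=0xD1 cont=1 payload=0x51=81: acc |= 81<<0 -> acc=81 shift=7
  byte[6]=0xA1 cont=1 payload=0x21=33: acc |= 33<<7 -> acc=4305 shift=14
  byte[7]=0x2D cont=0 payload=0x2D=45: acc |= 45<<14 -> acc=741585 shift=21 [end]
Varint 3: bytes[5:8] = D1 A1 2D -> value 741585 (3 byte(s))
  byte[8]=0x98 cont=1 payload=0x18=24: acc |= 24<<0 -> acc=24 shift=7
  byte[9]=0x69 cont=0 payload=0x69=105: acc |= 105<<7 -> acc=13464 shift=14 [end]
Varint 4: bytes[8:10] = 98 69 -> value 13464 (2 byte(s))
  byte[10]=0x96 cont=1 payload=0x16=22: acc |= 22<<0 -> acc=22 shift=7
  byte[11]=0x2B cont=0 payload=0x2B=43: acc |= 43<<7 -> acc=5526 shift=14 [end]
Varint 5: bytes[10:12] = 96 2B -> value 5526 (2 byte(s))
  byte[12]=0xFC cont=1 payload=0x7C=124: acc |= 124<<0 -> acc=124 shift=7
  byte[13]=0x8B cont=1 payload=0x0B=11: acc |= 11<<7 -> acc=1532 shift=14
  byte[14]=0x63 cont=0 payload=0x63=99: acc |= 99<<14 -> acc=1623548 shift=21 [end]
Varint 6: bytes[12:15] = FC 8B 63 -> value 1623548 (3 byte(s))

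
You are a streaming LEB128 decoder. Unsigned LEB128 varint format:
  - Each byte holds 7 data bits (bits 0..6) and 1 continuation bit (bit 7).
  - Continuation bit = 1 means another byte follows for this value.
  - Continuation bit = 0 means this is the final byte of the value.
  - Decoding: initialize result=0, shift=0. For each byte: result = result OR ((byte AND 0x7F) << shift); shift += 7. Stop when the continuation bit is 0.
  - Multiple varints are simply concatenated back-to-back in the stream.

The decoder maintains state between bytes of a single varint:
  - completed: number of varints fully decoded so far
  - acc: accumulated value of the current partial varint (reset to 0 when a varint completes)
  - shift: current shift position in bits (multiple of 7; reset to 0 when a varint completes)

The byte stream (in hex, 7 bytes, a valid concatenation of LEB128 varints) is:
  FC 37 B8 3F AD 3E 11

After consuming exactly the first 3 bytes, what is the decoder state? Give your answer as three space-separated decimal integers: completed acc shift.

Answer: 1 56 7

Derivation:
byte[0]=0xFC cont=1 payload=0x7C: acc |= 124<<0 -> completed=0 acc=124 shift=7
byte[1]=0x37 cont=0 payload=0x37: varint #1 complete (value=7164); reset -> completed=1 acc=0 shift=0
byte[2]=0xB8 cont=1 payload=0x38: acc |= 56<<0 -> completed=1 acc=56 shift=7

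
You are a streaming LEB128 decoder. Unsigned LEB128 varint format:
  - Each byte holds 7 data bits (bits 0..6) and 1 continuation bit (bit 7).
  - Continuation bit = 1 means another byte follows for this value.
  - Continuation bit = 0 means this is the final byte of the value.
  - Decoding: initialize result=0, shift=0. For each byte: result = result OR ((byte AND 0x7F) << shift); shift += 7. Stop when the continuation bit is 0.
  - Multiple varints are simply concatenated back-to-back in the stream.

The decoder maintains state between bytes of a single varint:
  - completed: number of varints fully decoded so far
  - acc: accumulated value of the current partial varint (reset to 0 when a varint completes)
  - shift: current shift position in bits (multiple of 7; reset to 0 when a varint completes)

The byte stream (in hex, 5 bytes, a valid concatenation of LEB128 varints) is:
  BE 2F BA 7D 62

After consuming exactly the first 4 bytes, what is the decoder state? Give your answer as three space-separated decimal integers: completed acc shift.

Answer: 2 0 0

Derivation:
byte[0]=0xBE cont=1 payload=0x3E: acc |= 62<<0 -> completed=0 acc=62 shift=7
byte[1]=0x2F cont=0 payload=0x2F: varint #1 complete (value=6078); reset -> completed=1 acc=0 shift=0
byte[2]=0xBA cont=1 payload=0x3A: acc |= 58<<0 -> completed=1 acc=58 shift=7
byte[3]=0x7D cont=0 payload=0x7D: varint #2 complete (value=16058); reset -> completed=2 acc=0 shift=0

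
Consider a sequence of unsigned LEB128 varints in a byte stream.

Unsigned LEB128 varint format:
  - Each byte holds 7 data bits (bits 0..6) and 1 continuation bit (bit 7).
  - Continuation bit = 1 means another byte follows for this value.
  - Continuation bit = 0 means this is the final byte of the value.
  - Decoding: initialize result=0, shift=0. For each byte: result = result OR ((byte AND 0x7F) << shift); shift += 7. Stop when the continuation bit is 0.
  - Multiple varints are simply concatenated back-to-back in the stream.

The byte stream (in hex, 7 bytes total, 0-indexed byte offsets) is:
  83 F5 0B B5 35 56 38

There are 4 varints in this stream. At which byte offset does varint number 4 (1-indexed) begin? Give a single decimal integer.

Answer: 6

Derivation:
  byte[0]=0x83 cont=1 payload=0x03=3: acc |= 3<<0 -> acc=3 shift=7
  byte[1]=0xF5 cont=1 payload=0x75=117: acc |= 117<<7 -> acc=14979 shift=14
  byte[2]=0x0B cont=0 payload=0x0B=11: acc |= 11<<14 -> acc=195203 shift=21 [end]
Varint 1: bytes[0:3] = 83 F5 0B -> value 195203 (3 byte(s))
  byte[3]=0xB5 cont=1 payload=0x35=53: acc |= 53<<0 -> acc=53 shift=7
  byte[4]=0x35 cont=0 payload=0x35=53: acc |= 53<<7 -> acc=6837 shift=14 [end]
Varint 2: bytes[3:5] = B5 35 -> value 6837 (2 byte(s))
  byte[5]=0x56 cont=0 payload=0x56=86: acc |= 86<<0 -> acc=86 shift=7 [end]
Varint 3: bytes[5:6] = 56 -> value 86 (1 byte(s))
  byte[6]=0x38 cont=0 payload=0x38=56: acc |= 56<<0 -> acc=56 shift=7 [end]
Varint 4: bytes[6:7] = 38 -> value 56 (1 byte(s))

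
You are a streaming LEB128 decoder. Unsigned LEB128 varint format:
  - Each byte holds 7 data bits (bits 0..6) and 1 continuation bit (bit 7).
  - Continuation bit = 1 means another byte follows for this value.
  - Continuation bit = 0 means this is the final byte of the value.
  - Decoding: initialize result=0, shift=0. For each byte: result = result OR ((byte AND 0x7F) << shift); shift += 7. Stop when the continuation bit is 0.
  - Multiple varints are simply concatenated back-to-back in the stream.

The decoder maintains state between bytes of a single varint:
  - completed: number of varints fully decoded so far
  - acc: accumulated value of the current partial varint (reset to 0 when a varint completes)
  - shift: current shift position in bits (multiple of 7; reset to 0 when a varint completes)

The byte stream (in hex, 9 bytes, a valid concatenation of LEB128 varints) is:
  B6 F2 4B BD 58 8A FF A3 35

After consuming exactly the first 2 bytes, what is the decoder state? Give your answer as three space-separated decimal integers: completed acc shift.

Answer: 0 14646 14

Derivation:
byte[0]=0xB6 cont=1 payload=0x36: acc |= 54<<0 -> completed=0 acc=54 shift=7
byte[1]=0xF2 cont=1 payload=0x72: acc |= 114<<7 -> completed=0 acc=14646 shift=14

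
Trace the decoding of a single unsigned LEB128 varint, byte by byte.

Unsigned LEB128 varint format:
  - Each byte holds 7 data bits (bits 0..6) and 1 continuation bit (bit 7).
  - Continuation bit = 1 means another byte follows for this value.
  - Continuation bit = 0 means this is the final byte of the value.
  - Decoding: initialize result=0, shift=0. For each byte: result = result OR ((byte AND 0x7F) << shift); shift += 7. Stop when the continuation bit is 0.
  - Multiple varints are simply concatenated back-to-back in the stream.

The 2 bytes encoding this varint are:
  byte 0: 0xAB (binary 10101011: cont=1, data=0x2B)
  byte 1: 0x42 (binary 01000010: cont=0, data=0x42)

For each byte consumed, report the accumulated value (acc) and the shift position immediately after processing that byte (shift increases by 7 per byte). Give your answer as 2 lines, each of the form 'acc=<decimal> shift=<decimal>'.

byte 0=0xAB: payload=0x2B=43, contrib = 43<<0 = 43; acc -> 43, shift -> 7
byte 1=0x42: payload=0x42=66, contrib = 66<<7 = 8448; acc -> 8491, shift -> 14

Answer: acc=43 shift=7
acc=8491 shift=14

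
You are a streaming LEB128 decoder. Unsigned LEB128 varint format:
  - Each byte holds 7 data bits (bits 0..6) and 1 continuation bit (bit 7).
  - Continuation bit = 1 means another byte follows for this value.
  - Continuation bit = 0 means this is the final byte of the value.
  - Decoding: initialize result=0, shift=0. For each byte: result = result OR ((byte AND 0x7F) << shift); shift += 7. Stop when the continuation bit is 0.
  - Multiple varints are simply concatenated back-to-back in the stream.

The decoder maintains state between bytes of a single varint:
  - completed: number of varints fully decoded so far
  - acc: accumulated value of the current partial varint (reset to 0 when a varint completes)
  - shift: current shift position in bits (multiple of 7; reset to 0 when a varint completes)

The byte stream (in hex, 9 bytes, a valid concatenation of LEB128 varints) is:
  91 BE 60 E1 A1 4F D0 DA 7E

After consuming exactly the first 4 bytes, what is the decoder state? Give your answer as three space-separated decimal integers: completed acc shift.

byte[0]=0x91 cont=1 payload=0x11: acc |= 17<<0 -> completed=0 acc=17 shift=7
byte[1]=0xBE cont=1 payload=0x3E: acc |= 62<<7 -> completed=0 acc=7953 shift=14
byte[2]=0x60 cont=0 payload=0x60: varint #1 complete (value=1580817); reset -> completed=1 acc=0 shift=0
byte[3]=0xE1 cont=1 payload=0x61: acc |= 97<<0 -> completed=1 acc=97 shift=7

Answer: 1 97 7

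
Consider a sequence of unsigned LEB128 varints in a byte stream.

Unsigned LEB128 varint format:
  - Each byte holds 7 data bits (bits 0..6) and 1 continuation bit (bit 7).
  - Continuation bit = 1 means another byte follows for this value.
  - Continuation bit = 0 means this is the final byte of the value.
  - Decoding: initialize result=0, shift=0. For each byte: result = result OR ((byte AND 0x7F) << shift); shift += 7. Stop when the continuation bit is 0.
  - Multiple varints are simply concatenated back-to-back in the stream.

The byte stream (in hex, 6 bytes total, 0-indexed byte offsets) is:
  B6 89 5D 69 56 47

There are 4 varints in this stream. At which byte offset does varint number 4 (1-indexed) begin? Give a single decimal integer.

  byte[0]=0xB6 cont=1 payload=0x36=54: acc |= 54<<0 -> acc=54 shift=7
  byte[1]=0x89 cont=1 payload=0x09=9: acc |= 9<<7 -> acc=1206 shift=14
  byte[2]=0x5D cont=0 payload=0x5D=93: acc |= 93<<14 -> acc=1524918 shift=21 [end]
Varint 1: bytes[0:3] = B6 89 5D -> value 1524918 (3 byte(s))
  byte[3]=0x69 cont=0 payload=0x69=105: acc |= 105<<0 -> acc=105 shift=7 [end]
Varint 2: bytes[3:4] = 69 -> value 105 (1 byte(s))
  byte[4]=0x56 cont=0 payload=0x56=86: acc |= 86<<0 -> acc=86 shift=7 [end]
Varint 3: bytes[4:5] = 56 -> value 86 (1 byte(s))
  byte[5]=0x47 cont=0 payload=0x47=71: acc |= 71<<0 -> acc=71 shift=7 [end]
Varint 4: bytes[5:6] = 47 -> value 71 (1 byte(s))

Answer: 5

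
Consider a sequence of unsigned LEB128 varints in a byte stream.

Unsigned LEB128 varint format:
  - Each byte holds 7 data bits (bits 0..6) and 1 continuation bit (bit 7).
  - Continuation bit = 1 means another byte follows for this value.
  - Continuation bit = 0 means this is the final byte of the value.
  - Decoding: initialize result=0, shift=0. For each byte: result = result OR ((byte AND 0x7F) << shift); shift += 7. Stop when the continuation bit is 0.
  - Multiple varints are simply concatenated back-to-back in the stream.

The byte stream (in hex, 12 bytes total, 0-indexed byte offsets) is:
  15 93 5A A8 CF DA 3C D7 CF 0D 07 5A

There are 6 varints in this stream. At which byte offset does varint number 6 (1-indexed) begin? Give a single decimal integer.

  byte[0]=0x15 cont=0 payload=0x15=21: acc |= 21<<0 -> acc=21 shift=7 [end]
Varint 1: bytes[0:1] = 15 -> value 21 (1 byte(s))
  byte[1]=0x93 cont=1 payload=0x13=19: acc |= 19<<0 -> acc=19 shift=7
  byte[2]=0x5A cont=0 payload=0x5A=90: acc |= 90<<7 -> acc=11539 shift=14 [end]
Varint 2: bytes[1:3] = 93 5A -> value 11539 (2 byte(s))
  byte[3]=0xA8 cont=1 payload=0x28=40: acc |= 40<<0 -> acc=40 shift=7
  byte[4]=0xCF cont=1 payload=0x4F=79: acc |= 79<<7 -> acc=10152 shift=14
  byte[5]=0xDA cont=1 payload=0x5A=90: acc |= 90<<14 -> acc=1484712 shift=21
  byte[6]=0x3C cont=0 payload=0x3C=60: acc |= 60<<21 -> acc=127313832 shift=28 [end]
Varint 3: bytes[3:7] = A8 CF DA 3C -> value 127313832 (4 byte(s))
  byte[7]=0xD7 cont=1 payload=0x57=87: acc |= 87<<0 -> acc=87 shift=7
  byte[8]=0xCF cont=1 payload=0x4F=79: acc |= 79<<7 -> acc=10199 shift=14
  byte[9]=0x0D cont=0 payload=0x0D=13: acc |= 13<<14 -> acc=223191 shift=21 [end]
Varint 4: bytes[7:10] = D7 CF 0D -> value 223191 (3 byte(s))
  byte[10]=0x07 cont=0 payload=0x07=7: acc |= 7<<0 -> acc=7 shift=7 [end]
Varint 5: bytes[10:11] = 07 -> value 7 (1 byte(s))
  byte[11]=0x5A cont=0 payload=0x5A=90: acc |= 90<<0 -> acc=90 shift=7 [end]
Varint 6: bytes[11:12] = 5A -> value 90 (1 byte(s))

Answer: 11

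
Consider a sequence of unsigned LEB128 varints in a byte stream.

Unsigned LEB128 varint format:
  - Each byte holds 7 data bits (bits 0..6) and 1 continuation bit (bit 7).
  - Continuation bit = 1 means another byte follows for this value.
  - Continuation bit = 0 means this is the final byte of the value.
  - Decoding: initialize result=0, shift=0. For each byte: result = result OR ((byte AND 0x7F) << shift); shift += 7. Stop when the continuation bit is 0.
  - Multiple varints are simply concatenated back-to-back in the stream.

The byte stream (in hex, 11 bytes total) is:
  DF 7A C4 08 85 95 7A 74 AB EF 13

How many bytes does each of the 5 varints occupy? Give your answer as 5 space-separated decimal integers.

  byte[0]=0xDF cont=1 payload=0x5F=95: acc |= 95<<0 -> acc=95 shift=7
  byte[1]=0x7A cont=0 payload=0x7A=122: acc |= 122<<7 -> acc=15711 shift=14 [end]
Varint 1: bytes[0:2] = DF 7A -> value 15711 (2 byte(s))
  byte[2]=0xC4 cont=1 payload=0x44=68: acc |= 68<<0 -> acc=68 shift=7
  byte[3]=0x08 cont=0 payload=0x08=8: acc |= 8<<7 -> acc=1092 shift=14 [end]
Varint 2: bytes[2:4] = C4 08 -> value 1092 (2 byte(s))
  byte[4]=0x85 cont=1 payload=0x05=5: acc |= 5<<0 -> acc=5 shift=7
  byte[5]=0x95 cont=1 payload=0x15=21: acc |= 21<<7 -> acc=2693 shift=14
  byte[6]=0x7A cont=0 payload=0x7A=122: acc |= 122<<14 -> acc=2001541 shift=21 [end]
Varint 3: bytes[4:7] = 85 95 7A -> value 2001541 (3 byte(s))
  byte[7]=0x74 cont=0 payload=0x74=116: acc |= 116<<0 -> acc=116 shift=7 [end]
Varint 4: bytes[7:8] = 74 -> value 116 (1 byte(s))
  byte[8]=0xAB cont=1 payload=0x2B=43: acc |= 43<<0 -> acc=43 shift=7
  byte[9]=0xEF cont=1 payload=0x6F=111: acc |= 111<<7 -> acc=14251 shift=14
  byte[10]=0x13 cont=0 payload=0x13=19: acc |= 19<<14 -> acc=325547 shift=21 [end]
Varint 5: bytes[8:11] = AB EF 13 -> value 325547 (3 byte(s))

Answer: 2 2 3 1 3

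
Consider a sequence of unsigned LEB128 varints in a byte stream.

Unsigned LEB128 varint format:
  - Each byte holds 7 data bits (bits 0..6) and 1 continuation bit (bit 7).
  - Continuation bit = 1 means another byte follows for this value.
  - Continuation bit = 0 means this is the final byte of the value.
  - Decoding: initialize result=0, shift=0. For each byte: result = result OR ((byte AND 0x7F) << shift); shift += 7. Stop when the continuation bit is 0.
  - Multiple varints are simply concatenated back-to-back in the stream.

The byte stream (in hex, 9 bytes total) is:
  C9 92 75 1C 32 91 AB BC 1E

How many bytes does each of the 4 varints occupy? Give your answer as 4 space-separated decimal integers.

  byte[0]=0xC9 cont=1 payload=0x49=73: acc |= 73<<0 -> acc=73 shift=7
  byte[1]=0x92 cont=1 payload=0x12=18: acc |= 18<<7 -> acc=2377 shift=14
  byte[2]=0x75 cont=0 payload=0x75=117: acc |= 117<<14 -> acc=1919305 shift=21 [end]
Varint 1: bytes[0:3] = C9 92 75 -> value 1919305 (3 byte(s))
  byte[3]=0x1C cont=0 payload=0x1C=28: acc |= 28<<0 -> acc=28 shift=7 [end]
Varint 2: bytes[3:4] = 1C -> value 28 (1 byte(s))
  byte[4]=0x32 cont=0 payload=0x32=50: acc |= 50<<0 -> acc=50 shift=7 [end]
Varint 3: bytes[4:5] = 32 -> value 50 (1 byte(s))
  byte[5]=0x91 cont=1 payload=0x11=17: acc |= 17<<0 -> acc=17 shift=7
  byte[6]=0xAB cont=1 payload=0x2B=43: acc |= 43<<7 -> acc=5521 shift=14
  byte[7]=0xBC cont=1 payload=0x3C=60: acc |= 60<<14 -> acc=988561 shift=21
  byte[8]=0x1E cont=0 payload=0x1E=30: acc |= 30<<21 -> acc=63903121 shift=28 [end]
Varint 4: bytes[5:9] = 91 AB BC 1E -> value 63903121 (4 byte(s))

Answer: 3 1 1 4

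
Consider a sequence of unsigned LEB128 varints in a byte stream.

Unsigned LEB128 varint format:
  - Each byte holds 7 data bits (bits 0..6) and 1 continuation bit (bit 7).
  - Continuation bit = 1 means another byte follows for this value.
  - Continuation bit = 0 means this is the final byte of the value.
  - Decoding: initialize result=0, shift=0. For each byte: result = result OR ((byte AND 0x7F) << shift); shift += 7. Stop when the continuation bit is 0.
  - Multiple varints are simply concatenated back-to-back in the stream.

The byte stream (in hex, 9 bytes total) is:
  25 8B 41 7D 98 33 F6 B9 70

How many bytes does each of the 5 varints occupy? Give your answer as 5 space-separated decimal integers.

  byte[0]=0x25 cont=0 payload=0x25=37: acc |= 37<<0 -> acc=37 shift=7 [end]
Varint 1: bytes[0:1] = 25 -> value 37 (1 byte(s))
  byte[1]=0x8B cont=1 payload=0x0B=11: acc |= 11<<0 -> acc=11 shift=7
  byte[2]=0x41 cont=0 payload=0x41=65: acc |= 65<<7 -> acc=8331 shift=14 [end]
Varint 2: bytes[1:3] = 8B 41 -> value 8331 (2 byte(s))
  byte[3]=0x7D cont=0 payload=0x7D=125: acc |= 125<<0 -> acc=125 shift=7 [end]
Varint 3: bytes[3:4] = 7D -> value 125 (1 byte(s))
  byte[4]=0x98 cont=1 payload=0x18=24: acc |= 24<<0 -> acc=24 shift=7
  byte[5]=0x33 cont=0 payload=0x33=51: acc |= 51<<7 -> acc=6552 shift=14 [end]
Varint 4: bytes[4:6] = 98 33 -> value 6552 (2 byte(s))
  byte[6]=0xF6 cont=1 payload=0x76=118: acc |= 118<<0 -> acc=118 shift=7
  byte[7]=0xB9 cont=1 payload=0x39=57: acc |= 57<<7 -> acc=7414 shift=14
  byte[8]=0x70 cont=0 payload=0x70=112: acc |= 112<<14 -> acc=1842422 shift=21 [end]
Varint 5: bytes[6:9] = F6 B9 70 -> value 1842422 (3 byte(s))

Answer: 1 2 1 2 3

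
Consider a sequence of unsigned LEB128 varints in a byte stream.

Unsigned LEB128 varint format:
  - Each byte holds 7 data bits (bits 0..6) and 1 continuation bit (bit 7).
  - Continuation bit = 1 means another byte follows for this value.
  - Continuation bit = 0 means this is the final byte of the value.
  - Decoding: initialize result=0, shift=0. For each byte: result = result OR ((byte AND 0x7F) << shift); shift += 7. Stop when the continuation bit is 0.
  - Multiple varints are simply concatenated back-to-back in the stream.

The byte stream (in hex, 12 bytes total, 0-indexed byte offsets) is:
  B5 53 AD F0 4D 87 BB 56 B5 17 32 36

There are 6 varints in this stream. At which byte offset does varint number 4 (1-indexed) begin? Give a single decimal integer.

Answer: 8

Derivation:
  byte[0]=0xB5 cont=1 payload=0x35=53: acc |= 53<<0 -> acc=53 shift=7
  byte[1]=0x53 cont=0 payload=0x53=83: acc |= 83<<7 -> acc=10677 shift=14 [end]
Varint 1: bytes[0:2] = B5 53 -> value 10677 (2 byte(s))
  byte[2]=0xAD cont=1 payload=0x2D=45: acc |= 45<<0 -> acc=45 shift=7
  byte[3]=0xF0 cont=1 payload=0x70=112: acc |= 112<<7 -> acc=14381 shift=14
  byte[4]=0x4D cont=0 payload=0x4D=77: acc |= 77<<14 -> acc=1275949 shift=21 [end]
Varint 2: bytes[2:5] = AD F0 4D -> value 1275949 (3 byte(s))
  byte[5]=0x87 cont=1 payload=0x07=7: acc |= 7<<0 -> acc=7 shift=7
  byte[6]=0xBB cont=1 payload=0x3B=59: acc |= 59<<7 -> acc=7559 shift=14
  byte[7]=0x56 cont=0 payload=0x56=86: acc |= 86<<14 -> acc=1416583 shift=21 [end]
Varint 3: bytes[5:8] = 87 BB 56 -> value 1416583 (3 byte(s))
  byte[8]=0xB5 cont=1 payload=0x35=53: acc |= 53<<0 -> acc=53 shift=7
  byte[9]=0x17 cont=0 payload=0x17=23: acc |= 23<<7 -> acc=2997 shift=14 [end]
Varint 4: bytes[8:10] = B5 17 -> value 2997 (2 byte(s))
  byte[10]=0x32 cont=0 payload=0x32=50: acc |= 50<<0 -> acc=50 shift=7 [end]
Varint 5: bytes[10:11] = 32 -> value 50 (1 byte(s))
  byte[11]=0x36 cont=0 payload=0x36=54: acc |= 54<<0 -> acc=54 shift=7 [end]
Varint 6: bytes[11:12] = 36 -> value 54 (1 byte(s))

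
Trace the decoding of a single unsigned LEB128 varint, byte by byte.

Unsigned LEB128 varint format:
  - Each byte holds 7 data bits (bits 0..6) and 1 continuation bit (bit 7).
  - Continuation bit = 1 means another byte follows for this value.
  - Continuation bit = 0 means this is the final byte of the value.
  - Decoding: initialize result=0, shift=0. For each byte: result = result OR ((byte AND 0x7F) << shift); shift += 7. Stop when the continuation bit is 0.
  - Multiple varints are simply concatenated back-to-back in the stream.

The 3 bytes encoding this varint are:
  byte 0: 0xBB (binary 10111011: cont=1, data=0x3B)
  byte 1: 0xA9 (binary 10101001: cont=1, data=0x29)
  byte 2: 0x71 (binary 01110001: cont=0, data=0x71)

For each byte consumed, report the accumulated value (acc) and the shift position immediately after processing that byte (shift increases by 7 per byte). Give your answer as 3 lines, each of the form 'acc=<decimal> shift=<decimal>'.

byte 0=0xBB: payload=0x3B=59, contrib = 59<<0 = 59; acc -> 59, shift -> 7
byte 1=0xA9: payload=0x29=41, contrib = 41<<7 = 5248; acc -> 5307, shift -> 14
byte 2=0x71: payload=0x71=113, contrib = 113<<14 = 1851392; acc -> 1856699, shift -> 21

Answer: acc=59 shift=7
acc=5307 shift=14
acc=1856699 shift=21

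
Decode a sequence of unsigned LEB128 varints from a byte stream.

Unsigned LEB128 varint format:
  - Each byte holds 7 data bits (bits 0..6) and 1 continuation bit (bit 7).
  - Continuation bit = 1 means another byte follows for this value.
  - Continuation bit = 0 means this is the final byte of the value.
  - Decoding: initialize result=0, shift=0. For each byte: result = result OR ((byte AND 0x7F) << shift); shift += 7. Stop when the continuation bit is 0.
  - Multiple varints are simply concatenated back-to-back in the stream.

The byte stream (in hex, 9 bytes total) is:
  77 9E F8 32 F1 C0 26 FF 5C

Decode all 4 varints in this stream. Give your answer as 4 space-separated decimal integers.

Answer: 119 834590 630897 11903

Derivation:
  byte[0]=0x77 cont=0 payload=0x77=119: acc |= 119<<0 -> acc=119 shift=7 [end]
Varint 1: bytes[0:1] = 77 -> value 119 (1 byte(s))
  byte[1]=0x9E cont=1 payload=0x1E=30: acc |= 30<<0 -> acc=30 shift=7
  byte[2]=0xF8 cont=1 payload=0x78=120: acc |= 120<<7 -> acc=15390 shift=14
  byte[3]=0x32 cont=0 payload=0x32=50: acc |= 50<<14 -> acc=834590 shift=21 [end]
Varint 2: bytes[1:4] = 9E F8 32 -> value 834590 (3 byte(s))
  byte[4]=0xF1 cont=1 payload=0x71=113: acc |= 113<<0 -> acc=113 shift=7
  byte[5]=0xC0 cont=1 payload=0x40=64: acc |= 64<<7 -> acc=8305 shift=14
  byte[6]=0x26 cont=0 payload=0x26=38: acc |= 38<<14 -> acc=630897 shift=21 [end]
Varint 3: bytes[4:7] = F1 C0 26 -> value 630897 (3 byte(s))
  byte[7]=0xFF cont=1 payload=0x7F=127: acc |= 127<<0 -> acc=127 shift=7
  byte[8]=0x5C cont=0 payload=0x5C=92: acc |= 92<<7 -> acc=11903 shift=14 [end]
Varint 4: bytes[7:9] = FF 5C -> value 11903 (2 byte(s))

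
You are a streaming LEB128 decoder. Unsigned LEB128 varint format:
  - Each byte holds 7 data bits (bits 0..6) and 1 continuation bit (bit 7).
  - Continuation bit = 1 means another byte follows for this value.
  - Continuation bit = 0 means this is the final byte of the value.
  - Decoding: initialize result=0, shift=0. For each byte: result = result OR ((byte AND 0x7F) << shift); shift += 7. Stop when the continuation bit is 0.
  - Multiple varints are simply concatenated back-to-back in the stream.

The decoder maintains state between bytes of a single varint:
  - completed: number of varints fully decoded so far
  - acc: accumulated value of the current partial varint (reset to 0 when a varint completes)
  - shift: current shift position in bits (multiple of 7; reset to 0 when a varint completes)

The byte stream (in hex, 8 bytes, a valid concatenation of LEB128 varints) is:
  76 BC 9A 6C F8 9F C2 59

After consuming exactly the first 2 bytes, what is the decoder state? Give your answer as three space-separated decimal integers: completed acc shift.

byte[0]=0x76 cont=0 payload=0x76: varint #1 complete (value=118); reset -> completed=1 acc=0 shift=0
byte[1]=0xBC cont=1 payload=0x3C: acc |= 60<<0 -> completed=1 acc=60 shift=7

Answer: 1 60 7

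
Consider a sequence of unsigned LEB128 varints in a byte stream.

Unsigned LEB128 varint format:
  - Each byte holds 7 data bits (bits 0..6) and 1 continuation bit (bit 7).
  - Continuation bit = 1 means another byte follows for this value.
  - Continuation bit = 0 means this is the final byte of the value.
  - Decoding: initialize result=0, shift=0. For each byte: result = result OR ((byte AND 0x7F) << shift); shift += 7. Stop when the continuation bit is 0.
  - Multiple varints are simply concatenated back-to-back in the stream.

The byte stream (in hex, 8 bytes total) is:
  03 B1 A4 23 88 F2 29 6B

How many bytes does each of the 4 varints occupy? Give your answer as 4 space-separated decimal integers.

  byte[0]=0x03 cont=0 payload=0x03=3: acc |= 3<<0 -> acc=3 shift=7 [end]
Varint 1: bytes[0:1] = 03 -> value 3 (1 byte(s))
  byte[1]=0xB1 cont=1 payload=0x31=49: acc |= 49<<0 -> acc=49 shift=7
  byte[2]=0xA4 cont=1 payload=0x24=36: acc |= 36<<7 -> acc=4657 shift=14
  byte[3]=0x23 cont=0 payload=0x23=35: acc |= 35<<14 -> acc=578097 shift=21 [end]
Varint 2: bytes[1:4] = B1 A4 23 -> value 578097 (3 byte(s))
  byte[4]=0x88 cont=1 payload=0x08=8: acc |= 8<<0 -> acc=8 shift=7
  byte[5]=0xF2 cont=1 payload=0x72=114: acc |= 114<<7 -> acc=14600 shift=14
  byte[6]=0x29 cont=0 payload=0x29=41: acc |= 41<<14 -> acc=686344 shift=21 [end]
Varint 3: bytes[4:7] = 88 F2 29 -> value 686344 (3 byte(s))
  byte[7]=0x6B cont=0 payload=0x6B=107: acc |= 107<<0 -> acc=107 shift=7 [end]
Varint 4: bytes[7:8] = 6B -> value 107 (1 byte(s))

Answer: 1 3 3 1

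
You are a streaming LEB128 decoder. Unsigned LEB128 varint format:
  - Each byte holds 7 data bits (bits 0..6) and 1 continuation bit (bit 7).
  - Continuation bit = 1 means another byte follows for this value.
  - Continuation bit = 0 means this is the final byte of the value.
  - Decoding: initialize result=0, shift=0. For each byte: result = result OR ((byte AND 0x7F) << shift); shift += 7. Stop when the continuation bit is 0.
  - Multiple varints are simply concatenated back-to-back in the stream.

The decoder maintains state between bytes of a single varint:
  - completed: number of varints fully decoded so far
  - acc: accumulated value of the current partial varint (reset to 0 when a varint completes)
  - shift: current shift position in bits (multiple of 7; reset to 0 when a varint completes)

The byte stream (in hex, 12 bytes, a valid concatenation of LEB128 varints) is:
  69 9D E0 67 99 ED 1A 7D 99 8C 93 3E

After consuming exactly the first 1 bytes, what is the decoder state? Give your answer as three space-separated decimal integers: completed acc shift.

Answer: 1 0 0

Derivation:
byte[0]=0x69 cont=0 payload=0x69: varint #1 complete (value=105); reset -> completed=1 acc=0 shift=0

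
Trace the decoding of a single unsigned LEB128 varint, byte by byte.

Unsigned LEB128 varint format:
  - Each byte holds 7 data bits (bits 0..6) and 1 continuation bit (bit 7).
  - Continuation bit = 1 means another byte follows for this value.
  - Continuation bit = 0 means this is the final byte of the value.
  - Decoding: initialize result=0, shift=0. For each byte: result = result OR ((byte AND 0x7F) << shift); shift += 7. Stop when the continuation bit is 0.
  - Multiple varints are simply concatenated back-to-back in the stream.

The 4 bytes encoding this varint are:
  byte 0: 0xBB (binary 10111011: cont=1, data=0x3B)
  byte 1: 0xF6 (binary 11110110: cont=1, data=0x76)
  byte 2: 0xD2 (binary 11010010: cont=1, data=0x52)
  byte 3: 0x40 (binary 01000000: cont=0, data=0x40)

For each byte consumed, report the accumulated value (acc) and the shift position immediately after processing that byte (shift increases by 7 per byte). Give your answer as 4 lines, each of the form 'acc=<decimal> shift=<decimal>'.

Answer: acc=59 shift=7
acc=15163 shift=14
acc=1358651 shift=21
acc=135576379 shift=28

Derivation:
byte 0=0xBB: payload=0x3B=59, contrib = 59<<0 = 59; acc -> 59, shift -> 7
byte 1=0xF6: payload=0x76=118, contrib = 118<<7 = 15104; acc -> 15163, shift -> 14
byte 2=0xD2: payload=0x52=82, contrib = 82<<14 = 1343488; acc -> 1358651, shift -> 21
byte 3=0x40: payload=0x40=64, contrib = 64<<21 = 134217728; acc -> 135576379, shift -> 28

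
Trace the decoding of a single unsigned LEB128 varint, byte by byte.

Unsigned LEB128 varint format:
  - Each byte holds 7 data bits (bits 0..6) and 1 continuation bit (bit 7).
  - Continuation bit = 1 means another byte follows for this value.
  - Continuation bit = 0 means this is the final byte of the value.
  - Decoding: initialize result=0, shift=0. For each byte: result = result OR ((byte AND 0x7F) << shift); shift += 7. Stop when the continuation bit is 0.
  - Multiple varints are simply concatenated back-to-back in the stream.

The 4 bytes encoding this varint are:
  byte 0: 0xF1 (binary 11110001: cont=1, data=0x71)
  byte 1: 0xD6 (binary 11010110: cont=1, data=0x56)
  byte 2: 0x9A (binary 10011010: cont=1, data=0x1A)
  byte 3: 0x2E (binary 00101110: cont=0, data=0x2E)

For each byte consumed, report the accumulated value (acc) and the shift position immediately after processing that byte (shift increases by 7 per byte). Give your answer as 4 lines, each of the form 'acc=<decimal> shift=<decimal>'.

byte 0=0xF1: payload=0x71=113, contrib = 113<<0 = 113; acc -> 113, shift -> 7
byte 1=0xD6: payload=0x56=86, contrib = 86<<7 = 11008; acc -> 11121, shift -> 14
byte 2=0x9A: payload=0x1A=26, contrib = 26<<14 = 425984; acc -> 437105, shift -> 21
byte 3=0x2E: payload=0x2E=46, contrib = 46<<21 = 96468992; acc -> 96906097, shift -> 28

Answer: acc=113 shift=7
acc=11121 shift=14
acc=437105 shift=21
acc=96906097 shift=28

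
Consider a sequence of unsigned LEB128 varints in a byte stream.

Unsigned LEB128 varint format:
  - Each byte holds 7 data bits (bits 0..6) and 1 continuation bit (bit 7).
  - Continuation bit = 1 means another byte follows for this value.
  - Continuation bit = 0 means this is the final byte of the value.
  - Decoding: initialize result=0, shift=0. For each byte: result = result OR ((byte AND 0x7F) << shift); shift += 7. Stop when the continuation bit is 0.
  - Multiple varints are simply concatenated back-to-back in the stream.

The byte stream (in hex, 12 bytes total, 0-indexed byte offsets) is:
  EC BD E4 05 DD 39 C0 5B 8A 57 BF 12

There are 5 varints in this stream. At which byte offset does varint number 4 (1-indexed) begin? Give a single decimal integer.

  byte[0]=0xEC cont=1 payload=0x6C=108: acc |= 108<<0 -> acc=108 shift=7
  byte[1]=0xBD cont=1 payload=0x3D=61: acc |= 61<<7 -> acc=7916 shift=14
  byte[2]=0xE4 cont=1 payload=0x64=100: acc |= 100<<14 -> acc=1646316 shift=21
  byte[3]=0x05 cont=0 payload=0x05=5: acc |= 5<<21 -> acc=12132076 shift=28 [end]
Varint 1: bytes[0:4] = EC BD E4 05 -> value 12132076 (4 byte(s))
  byte[4]=0xDD cont=1 payload=0x5D=93: acc |= 93<<0 -> acc=93 shift=7
  byte[5]=0x39 cont=0 payload=0x39=57: acc |= 57<<7 -> acc=7389 shift=14 [end]
Varint 2: bytes[4:6] = DD 39 -> value 7389 (2 byte(s))
  byte[6]=0xC0 cont=1 payload=0x40=64: acc |= 64<<0 -> acc=64 shift=7
  byte[7]=0x5B cont=0 payload=0x5B=91: acc |= 91<<7 -> acc=11712 shift=14 [end]
Varint 3: bytes[6:8] = C0 5B -> value 11712 (2 byte(s))
  byte[8]=0x8A cont=1 payload=0x0A=10: acc |= 10<<0 -> acc=10 shift=7
  byte[9]=0x57 cont=0 payload=0x57=87: acc |= 87<<7 -> acc=11146 shift=14 [end]
Varint 4: bytes[8:10] = 8A 57 -> value 11146 (2 byte(s))
  byte[10]=0xBF cont=1 payload=0x3F=63: acc |= 63<<0 -> acc=63 shift=7
  byte[11]=0x12 cont=0 payload=0x12=18: acc |= 18<<7 -> acc=2367 shift=14 [end]
Varint 5: bytes[10:12] = BF 12 -> value 2367 (2 byte(s))

Answer: 8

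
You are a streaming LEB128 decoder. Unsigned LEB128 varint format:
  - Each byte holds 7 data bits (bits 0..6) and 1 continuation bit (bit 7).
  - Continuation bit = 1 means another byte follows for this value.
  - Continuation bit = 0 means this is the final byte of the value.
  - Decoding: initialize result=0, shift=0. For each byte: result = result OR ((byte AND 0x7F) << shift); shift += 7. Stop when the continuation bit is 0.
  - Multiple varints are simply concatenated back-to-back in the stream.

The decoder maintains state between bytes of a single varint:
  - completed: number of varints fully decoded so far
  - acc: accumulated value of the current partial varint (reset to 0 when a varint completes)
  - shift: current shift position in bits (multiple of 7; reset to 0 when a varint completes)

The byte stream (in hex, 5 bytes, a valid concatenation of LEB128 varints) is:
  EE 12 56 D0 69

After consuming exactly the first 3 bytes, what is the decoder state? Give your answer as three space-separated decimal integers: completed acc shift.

Answer: 2 0 0

Derivation:
byte[0]=0xEE cont=1 payload=0x6E: acc |= 110<<0 -> completed=0 acc=110 shift=7
byte[1]=0x12 cont=0 payload=0x12: varint #1 complete (value=2414); reset -> completed=1 acc=0 shift=0
byte[2]=0x56 cont=0 payload=0x56: varint #2 complete (value=86); reset -> completed=2 acc=0 shift=0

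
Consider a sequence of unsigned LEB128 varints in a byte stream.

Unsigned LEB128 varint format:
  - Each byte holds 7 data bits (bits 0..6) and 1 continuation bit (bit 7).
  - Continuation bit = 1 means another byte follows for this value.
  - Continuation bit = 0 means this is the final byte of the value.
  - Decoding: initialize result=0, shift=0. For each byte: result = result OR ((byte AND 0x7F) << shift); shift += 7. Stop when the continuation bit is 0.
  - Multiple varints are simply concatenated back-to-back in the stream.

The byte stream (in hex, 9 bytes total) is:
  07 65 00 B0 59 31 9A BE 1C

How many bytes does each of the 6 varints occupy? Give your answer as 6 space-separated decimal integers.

Answer: 1 1 1 2 1 3

Derivation:
  byte[0]=0x07 cont=0 payload=0x07=7: acc |= 7<<0 -> acc=7 shift=7 [end]
Varint 1: bytes[0:1] = 07 -> value 7 (1 byte(s))
  byte[1]=0x65 cont=0 payload=0x65=101: acc |= 101<<0 -> acc=101 shift=7 [end]
Varint 2: bytes[1:2] = 65 -> value 101 (1 byte(s))
  byte[2]=0x00 cont=0 payload=0x00=0: acc |= 0<<0 -> acc=0 shift=7 [end]
Varint 3: bytes[2:3] = 00 -> value 0 (1 byte(s))
  byte[3]=0xB0 cont=1 payload=0x30=48: acc |= 48<<0 -> acc=48 shift=7
  byte[4]=0x59 cont=0 payload=0x59=89: acc |= 89<<7 -> acc=11440 shift=14 [end]
Varint 4: bytes[3:5] = B0 59 -> value 11440 (2 byte(s))
  byte[5]=0x31 cont=0 payload=0x31=49: acc |= 49<<0 -> acc=49 shift=7 [end]
Varint 5: bytes[5:6] = 31 -> value 49 (1 byte(s))
  byte[6]=0x9A cont=1 payload=0x1A=26: acc |= 26<<0 -> acc=26 shift=7
  byte[7]=0xBE cont=1 payload=0x3E=62: acc |= 62<<7 -> acc=7962 shift=14
  byte[8]=0x1C cont=0 payload=0x1C=28: acc |= 28<<14 -> acc=466714 shift=21 [end]
Varint 6: bytes[6:9] = 9A BE 1C -> value 466714 (3 byte(s))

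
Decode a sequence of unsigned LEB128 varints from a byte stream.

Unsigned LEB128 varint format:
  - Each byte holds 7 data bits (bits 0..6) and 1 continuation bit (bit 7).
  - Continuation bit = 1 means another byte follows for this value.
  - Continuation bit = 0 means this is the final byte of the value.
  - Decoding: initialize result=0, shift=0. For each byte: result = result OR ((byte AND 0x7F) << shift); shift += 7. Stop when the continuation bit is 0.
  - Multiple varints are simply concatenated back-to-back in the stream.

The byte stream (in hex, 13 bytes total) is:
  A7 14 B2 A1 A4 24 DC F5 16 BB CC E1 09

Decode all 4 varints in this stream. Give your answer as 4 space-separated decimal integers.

Answer: 2599 76091570 375516 20473403

Derivation:
  byte[0]=0xA7 cont=1 payload=0x27=39: acc |= 39<<0 -> acc=39 shift=7
  byte[1]=0x14 cont=0 payload=0x14=20: acc |= 20<<7 -> acc=2599 shift=14 [end]
Varint 1: bytes[0:2] = A7 14 -> value 2599 (2 byte(s))
  byte[2]=0xB2 cont=1 payload=0x32=50: acc |= 50<<0 -> acc=50 shift=7
  byte[3]=0xA1 cont=1 payload=0x21=33: acc |= 33<<7 -> acc=4274 shift=14
  byte[4]=0xA4 cont=1 payload=0x24=36: acc |= 36<<14 -> acc=594098 shift=21
  byte[5]=0x24 cont=0 payload=0x24=36: acc |= 36<<21 -> acc=76091570 shift=28 [end]
Varint 2: bytes[2:6] = B2 A1 A4 24 -> value 76091570 (4 byte(s))
  byte[6]=0xDC cont=1 payload=0x5C=92: acc |= 92<<0 -> acc=92 shift=7
  byte[7]=0xF5 cont=1 payload=0x75=117: acc |= 117<<7 -> acc=15068 shift=14
  byte[8]=0x16 cont=0 payload=0x16=22: acc |= 22<<14 -> acc=375516 shift=21 [end]
Varint 3: bytes[6:9] = DC F5 16 -> value 375516 (3 byte(s))
  byte[9]=0xBB cont=1 payload=0x3B=59: acc |= 59<<0 -> acc=59 shift=7
  byte[10]=0xCC cont=1 payload=0x4C=76: acc |= 76<<7 -> acc=9787 shift=14
  byte[11]=0xE1 cont=1 payload=0x61=97: acc |= 97<<14 -> acc=1599035 shift=21
  byte[12]=0x09 cont=0 payload=0x09=9: acc |= 9<<21 -> acc=20473403 shift=28 [end]
Varint 4: bytes[9:13] = BB CC E1 09 -> value 20473403 (4 byte(s))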